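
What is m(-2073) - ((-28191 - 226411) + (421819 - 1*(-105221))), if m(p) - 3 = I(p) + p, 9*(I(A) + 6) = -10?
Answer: -2470636/9 ≈ -2.7452e+5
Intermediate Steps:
I(A) = -64/9 (I(A) = -6 + (⅑)*(-10) = -6 - 10/9 = -64/9)
m(p) = -37/9 + p (m(p) = 3 + (-64/9 + p) = -37/9 + p)
m(-2073) - ((-28191 - 226411) + (421819 - 1*(-105221))) = (-37/9 - 2073) - ((-28191 - 226411) + (421819 - 1*(-105221))) = -18694/9 - (-254602 + (421819 + 105221)) = -18694/9 - (-254602 + 527040) = -18694/9 - 1*272438 = -18694/9 - 272438 = -2470636/9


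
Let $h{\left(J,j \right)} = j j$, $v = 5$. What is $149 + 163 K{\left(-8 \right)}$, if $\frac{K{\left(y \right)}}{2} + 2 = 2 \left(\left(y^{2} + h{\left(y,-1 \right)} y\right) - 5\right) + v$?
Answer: $34379$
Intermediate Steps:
$h{\left(J,j \right)} = j^{2}$
$K{\left(y \right)} = -14 + 4 y + 4 y^{2}$ ($K{\left(y \right)} = -4 + 2 \left(2 \left(\left(y^{2} + \left(-1\right)^{2} y\right) - 5\right) + 5\right) = -4 + 2 \left(2 \left(\left(y^{2} + 1 y\right) - 5\right) + 5\right) = -4 + 2 \left(2 \left(\left(y^{2} + y\right) - 5\right) + 5\right) = -4 + 2 \left(2 \left(\left(y + y^{2}\right) - 5\right) + 5\right) = -4 + 2 \left(2 \left(-5 + y + y^{2}\right) + 5\right) = -4 + 2 \left(\left(-10 + 2 y + 2 y^{2}\right) + 5\right) = -4 + 2 \left(-5 + 2 y + 2 y^{2}\right) = -4 + \left(-10 + 4 y + 4 y^{2}\right) = -14 + 4 y + 4 y^{2}$)
$149 + 163 K{\left(-8 \right)} = 149 + 163 \left(-14 + 4 \left(-8\right) + 4 \left(-8\right)^{2}\right) = 149 + 163 \left(-14 - 32 + 4 \cdot 64\right) = 149 + 163 \left(-14 - 32 + 256\right) = 149 + 163 \cdot 210 = 149 + 34230 = 34379$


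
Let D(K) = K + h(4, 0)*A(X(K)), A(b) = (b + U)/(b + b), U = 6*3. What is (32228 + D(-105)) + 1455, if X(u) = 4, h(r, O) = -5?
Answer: 134257/4 ≈ 33564.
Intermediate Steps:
U = 18
A(b) = (18 + b)/(2*b) (A(b) = (b + 18)/(b + b) = (18 + b)/((2*b)) = (18 + b)*(1/(2*b)) = (18 + b)/(2*b))
D(K) = -55/4 + K (D(K) = K - 5*(18 + 4)/(2*4) = K - 5*22/(2*4) = K - 5*11/4 = K - 55/4 = -55/4 + K)
(32228 + D(-105)) + 1455 = (32228 + (-55/4 - 105)) + 1455 = (32228 - 475/4) + 1455 = 128437/4 + 1455 = 134257/4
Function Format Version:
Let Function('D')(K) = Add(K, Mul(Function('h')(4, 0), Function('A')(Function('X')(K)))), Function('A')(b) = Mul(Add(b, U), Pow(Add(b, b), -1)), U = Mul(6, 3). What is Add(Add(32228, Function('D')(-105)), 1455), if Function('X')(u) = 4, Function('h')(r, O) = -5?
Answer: Rational(134257, 4) ≈ 33564.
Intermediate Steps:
U = 18
Function('A')(b) = Mul(Rational(1, 2), Pow(b, -1), Add(18, b)) (Function('A')(b) = Mul(Add(b, 18), Pow(Add(b, b), -1)) = Mul(Add(18, b), Pow(Mul(2, b), -1)) = Mul(Add(18, b), Mul(Rational(1, 2), Pow(b, -1))) = Mul(Rational(1, 2), Pow(b, -1), Add(18, b)))
Function('D')(K) = Add(Rational(-55, 4), K) (Function('D')(K) = Add(K, Mul(-5, Mul(Rational(1, 2), Pow(4, -1), Add(18, 4)))) = Add(K, Mul(-5, Mul(Rational(1, 2), Rational(1, 4), 22))) = Add(K, Mul(-5, Rational(11, 4))) = Add(K, Rational(-55, 4)) = Add(Rational(-55, 4), K))
Add(Add(32228, Function('D')(-105)), 1455) = Add(Add(32228, Add(Rational(-55, 4), -105)), 1455) = Add(Add(32228, Rational(-475, 4)), 1455) = Add(Rational(128437, 4), 1455) = Rational(134257, 4)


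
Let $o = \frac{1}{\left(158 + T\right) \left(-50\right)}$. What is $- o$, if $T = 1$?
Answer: $\frac{1}{7950} \approx 0.00012579$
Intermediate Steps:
$o = - \frac{1}{7950}$ ($o = \frac{1}{\left(158 + 1\right) \left(-50\right)} = \frac{1}{159 \left(-50\right)} = \frac{1}{-7950} = - \frac{1}{7950} \approx -0.00012579$)
$- o = \left(-1\right) \left(- \frac{1}{7950}\right) = \frac{1}{7950}$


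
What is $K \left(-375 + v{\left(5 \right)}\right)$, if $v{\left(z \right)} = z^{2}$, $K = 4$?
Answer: $-1400$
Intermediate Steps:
$K \left(-375 + v{\left(5 \right)}\right) = 4 \left(-375 + 5^{2}\right) = 4 \left(-375 + 25\right) = 4 \left(-350\right) = -1400$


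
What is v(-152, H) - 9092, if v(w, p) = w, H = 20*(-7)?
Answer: -9244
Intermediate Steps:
H = -140
v(-152, H) - 9092 = -152 - 9092 = -9244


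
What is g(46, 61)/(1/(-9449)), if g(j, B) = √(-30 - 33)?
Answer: -28347*I*√7 ≈ -74999.0*I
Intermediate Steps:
g(j, B) = 3*I*√7 (g(j, B) = √(-63) = 3*I*√7)
g(46, 61)/(1/(-9449)) = (3*I*√7)/(1/(-9449)) = (3*I*√7)/(-1/9449) = (3*I*√7)*(-9449) = -28347*I*√7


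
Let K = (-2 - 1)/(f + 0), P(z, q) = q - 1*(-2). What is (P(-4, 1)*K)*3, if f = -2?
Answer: 27/2 ≈ 13.500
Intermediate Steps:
P(z, q) = 2 + q (P(z, q) = q + 2 = 2 + q)
K = 3/2 (K = (-2 - 1)/(-2 + 0) = -3/(-2) = -3*(-1/2) = 3/2 ≈ 1.5000)
(P(-4, 1)*K)*3 = ((2 + 1)*(3/2))*3 = (3*(3/2))*3 = (9/2)*3 = 27/2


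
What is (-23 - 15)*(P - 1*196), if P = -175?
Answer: 14098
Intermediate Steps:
(-23 - 15)*(P - 1*196) = (-23 - 15)*(-175 - 1*196) = -38*(-175 - 196) = -38*(-371) = 14098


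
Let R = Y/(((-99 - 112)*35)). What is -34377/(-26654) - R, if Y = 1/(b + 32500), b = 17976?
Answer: 6407275684837/4967842620020 ≈ 1.2897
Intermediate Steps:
Y = 1/50476 (Y = 1/(17976 + 32500) = 1/50476 ≈ 1.9811e-5)
R = -1/372765260 (R = 1/(50476*(((-99 - 112)*35))) = 1/(50476*((-211*35))) = (1/50476)/(-7385) = (1/50476)*(-1/7385) = -1/372765260 ≈ -2.6827e-9)
-34377/(-26654) - R = -34377/(-26654) - 1*(-1/372765260) = -34377*(-1/26654) + 1/372765260 = 34377/26654 + 1/372765260 = 6407275684837/4967842620020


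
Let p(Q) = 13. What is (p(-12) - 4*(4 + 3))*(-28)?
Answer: 420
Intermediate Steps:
(p(-12) - 4*(4 + 3))*(-28) = (13 - 4*(4 + 3))*(-28) = (13 - 4*7)*(-28) = (13 - 28)*(-28) = -15*(-28) = 420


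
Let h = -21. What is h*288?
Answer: -6048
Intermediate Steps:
h*288 = -21*288 = -6048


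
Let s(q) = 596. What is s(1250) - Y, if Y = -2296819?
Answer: 2297415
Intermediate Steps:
s(1250) - Y = 596 - 1*(-2296819) = 596 + 2296819 = 2297415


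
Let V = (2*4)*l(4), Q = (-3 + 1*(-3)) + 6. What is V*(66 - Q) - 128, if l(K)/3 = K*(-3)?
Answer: -19136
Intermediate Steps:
l(K) = -9*K (l(K) = 3*(K*(-3)) = 3*(-3*K) = -9*K)
Q = 0 (Q = (-3 - 3) + 6 = -6 + 6 = 0)
V = -288 (V = (2*4)*(-9*4) = 8*(-36) = -288)
V*(66 - Q) - 128 = -288*(66 - 1*0) - 128 = -288*(66 + 0) - 128 = -288*66 - 128 = -19008 - 128 = -19136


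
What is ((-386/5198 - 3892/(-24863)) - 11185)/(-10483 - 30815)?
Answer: 5237373142/19337919277 ≈ 0.27083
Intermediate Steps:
((-386/5198 - 3892/(-24863)) - 11185)/(-10483 - 30815) = ((-386*1/5198 - 3892*(-1/24863)) - 11185)/(-41298) = ((-193/2599 + 3892/24863) - 11185)*(-1/41298) = (231163/2809519 - 11185)*(-1/41298) = -31424238852/2809519*(-1/41298) = 5237373142/19337919277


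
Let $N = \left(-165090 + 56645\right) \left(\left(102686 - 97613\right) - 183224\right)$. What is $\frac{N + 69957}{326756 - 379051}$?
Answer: $- \frac{19319655152}{52295} \approx -3.6944 \cdot 10^{5}$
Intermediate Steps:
$N = 19319585195$ ($N = - 108445 \left(5073 - 183224\right) = \left(-108445\right) \left(-178151\right) = 19319585195$)
$\frac{N + 69957}{326756 - 379051} = \frac{19319585195 + 69957}{326756 - 379051} = \frac{19319655152}{-52295} = 19319655152 \left(- \frac{1}{52295}\right) = - \frac{19319655152}{52295}$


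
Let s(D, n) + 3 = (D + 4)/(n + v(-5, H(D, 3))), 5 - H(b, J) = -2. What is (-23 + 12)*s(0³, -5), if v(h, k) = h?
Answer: 187/5 ≈ 37.400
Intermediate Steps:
H(b, J) = 7 (H(b, J) = 5 - 1*(-2) = 5 + 2 = 7)
s(D, n) = -3 + (4 + D)/(-5 + n) (s(D, n) = -3 + (D + 4)/(n - 5) = -3 + (4 + D)/(-5 + n))
(-23 + 12)*s(0³, -5) = (-23 + 12)*((19 + 0³ - 3*(-5))/(-5 - 5)) = -11*(19 + 0 + 15)/(-10) = -(-11)*34/10 = -11*(-17/5) = 187/5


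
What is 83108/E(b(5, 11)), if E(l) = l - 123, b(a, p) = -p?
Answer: -41554/67 ≈ -620.21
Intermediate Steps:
E(l) = -123 + l
83108/E(b(5, 11)) = 83108/(-123 - 1*11) = 83108/(-123 - 11) = 83108/(-134) = 83108*(-1/134) = -41554/67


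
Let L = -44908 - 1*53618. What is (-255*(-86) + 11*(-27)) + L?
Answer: -76893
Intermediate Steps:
L = -98526 (L = -44908 - 53618 = -98526)
(-255*(-86) + 11*(-27)) + L = (-255*(-86) + 11*(-27)) - 98526 = (21930 - 297) - 98526 = 21633 - 98526 = -76893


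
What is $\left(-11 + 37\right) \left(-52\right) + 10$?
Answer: $-1342$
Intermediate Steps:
$\left(-11 + 37\right) \left(-52\right) + 10 = 26 \left(-52\right) + 10 = -1352 + 10 = -1342$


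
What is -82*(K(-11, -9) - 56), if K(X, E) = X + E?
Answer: 6232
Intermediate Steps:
K(X, E) = E + X
-82*(K(-11, -9) - 56) = -82*((-9 - 11) - 56) = -82*(-20 - 56) = -82*(-76) = 6232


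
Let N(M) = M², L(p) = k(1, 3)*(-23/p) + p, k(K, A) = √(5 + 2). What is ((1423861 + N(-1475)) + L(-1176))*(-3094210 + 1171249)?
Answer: -6919409795910 - 14742701*√7/392 ≈ -6.9194e+12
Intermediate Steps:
k(K, A) = √7
L(p) = p - 23*√7/p (L(p) = √7*(-23/p) + p = -23*√7/p + p = p - 23*√7/p)
((1423861 + N(-1475)) + L(-1176))*(-3094210 + 1171249) = ((1423861 + (-1475)²) + (-1176 - 23*√7/(-1176)))*(-3094210 + 1171249) = ((1423861 + 2175625) + (-1176 - 23*√7*(-1/1176)))*(-1922961) = (3599486 + (-1176 + 23*√7/1176))*(-1922961) = (3598310 + 23*√7/1176)*(-1922961) = -6919409795910 - 14742701*√7/392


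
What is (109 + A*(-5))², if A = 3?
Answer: 8836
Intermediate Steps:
(109 + A*(-5))² = (109 + 3*(-5))² = (109 - 15)² = 94² = 8836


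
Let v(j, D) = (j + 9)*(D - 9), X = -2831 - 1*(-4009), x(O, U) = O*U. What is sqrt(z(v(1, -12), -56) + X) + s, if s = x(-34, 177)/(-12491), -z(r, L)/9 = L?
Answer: 6018/12491 + 29*sqrt(2) ≈ 41.494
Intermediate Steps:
X = 1178 (X = -2831 + 4009 = 1178)
v(j, D) = (-9 + D)*(9 + j) (v(j, D) = (9 + j)*(-9 + D) = (-9 + D)*(9 + j))
z(r, L) = -9*L
s = 6018/12491 (s = -34*177/(-12491) = -6018*(-1/12491) = 6018/12491 ≈ 0.48179)
sqrt(z(v(1, -12), -56) + X) + s = sqrt(-9*(-56) + 1178) + 6018/12491 = sqrt(504 + 1178) + 6018/12491 = sqrt(1682) + 6018/12491 = 29*sqrt(2) + 6018/12491 = 6018/12491 + 29*sqrt(2)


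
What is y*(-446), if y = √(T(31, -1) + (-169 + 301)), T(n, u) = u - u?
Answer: -892*√33 ≈ -5124.1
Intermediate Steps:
T(n, u) = 0
y = 2*√33 (y = √(0 + (-169 + 301)) = √(0 + 132) = √132 = 2*√33 ≈ 11.489)
y*(-446) = (2*√33)*(-446) = -892*√33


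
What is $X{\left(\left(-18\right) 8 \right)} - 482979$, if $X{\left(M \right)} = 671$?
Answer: $-482308$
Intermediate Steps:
$X{\left(\left(-18\right) 8 \right)} - 482979 = 671 - 482979 = -482308$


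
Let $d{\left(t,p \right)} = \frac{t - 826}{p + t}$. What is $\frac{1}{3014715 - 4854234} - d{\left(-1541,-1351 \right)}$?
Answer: $- \frac{1451381455}{1773296316} \approx -0.81847$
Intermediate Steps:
$d{\left(t,p \right)} = \frac{-826 + t}{p + t}$
$\frac{1}{3014715 - 4854234} - d{\left(-1541,-1351 \right)} = \frac{1}{3014715 - 4854234} - \frac{-826 - 1541}{-1351 - 1541} = \frac{1}{-1839519} - \frac{1}{-2892} \left(-2367\right) = - \frac{1}{1839519} - \left(- \frac{1}{2892}\right) \left(-2367\right) = - \frac{1}{1839519} - \frac{789}{964} = - \frac{1451381455}{1773296316}$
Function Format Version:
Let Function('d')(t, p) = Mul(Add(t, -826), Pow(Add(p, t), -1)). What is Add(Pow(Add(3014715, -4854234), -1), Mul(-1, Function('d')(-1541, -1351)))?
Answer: Rational(-1451381455, 1773296316) ≈ -0.81847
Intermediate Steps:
Function('d')(t, p) = Mul(Pow(Add(p, t), -1), Add(-826, t)) (Function('d')(t, p) = Mul(Add(-826, t), Pow(Add(p, t), -1)) = Mul(Pow(Add(p, t), -1), Add(-826, t)))
Add(Pow(Add(3014715, -4854234), -1), Mul(-1, Function('d')(-1541, -1351))) = Add(Pow(Add(3014715, -4854234), -1), Mul(-1, Mul(Pow(Add(-1351, -1541), -1), Add(-826, -1541)))) = Add(Pow(-1839519, -1), Mul(-1, Mul(Pow(-2892, -1), -2367))) = Add(Rational(-1, 1839519), Mul(-1, Mul(Rational(-1, 2892), -2367))) = Add(Rational(-1, 1839519), Mul(-1, Rational(789, 964))) = Add(Rational(-1, 1839519), Rational(-789, 964)) = Rational(-1451381455, 1773296316)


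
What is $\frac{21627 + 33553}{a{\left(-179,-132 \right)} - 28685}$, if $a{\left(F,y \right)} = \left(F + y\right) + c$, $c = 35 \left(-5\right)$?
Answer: $- \frac{1780}{941} \approx -1.8916$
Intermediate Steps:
$c = -175$
$a{\left(F,y \right)} = -175 + F + y$ ($a{\left(F,y \right)} = \left(F + y\right) - 175 = -175 + F + y$)
$\frac{21627 + 33553}{a{\left(-179,-132 \right)} - 28685} = \frac{21627 + 33553}{\left(-175 - 179 - 132\right) - 28685} = \frac{55180}{-486 - 28685} = \frac{55180}{-29171} = 55180 \left(- \frac{1}{29171}\right) = - \frac{1780}{941}$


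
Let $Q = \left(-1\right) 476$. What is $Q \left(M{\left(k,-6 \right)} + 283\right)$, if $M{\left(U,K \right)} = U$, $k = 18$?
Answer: $-143276$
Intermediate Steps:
$Q = -476$
$Q \left(M{\left(k,-6 \right)} + 283\right) = - 476 \left(18 + 283\right) = \left(-476\right) 301 = -143276$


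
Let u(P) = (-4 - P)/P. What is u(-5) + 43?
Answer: 214/5 ≈ 42.800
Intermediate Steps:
u(P) = (-4 - P)/P
u(-5) + 43 = (-4 - 1*(-5))/(-5) + 43 = -(-4 + 5)/5 + 43 = -⅕*1 + 43 = -⅕ + 43 = 214/5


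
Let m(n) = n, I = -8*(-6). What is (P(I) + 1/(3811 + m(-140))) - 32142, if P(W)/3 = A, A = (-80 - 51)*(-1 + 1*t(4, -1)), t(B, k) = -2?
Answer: -113665172/3671 ≈ -30963.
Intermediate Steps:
I = 48
A = 393 (A = (-80 - 51)*(-1 + 1*(-2)) = -131*(-1 - 2) = -131*(-3) = 393)
P(W) = 1179 (P(W) = 3*393 = 1179)
(P(I) + 1/(3811 + m(-140))) - 32142 = (1179 + 1/(3811 - 140)) - 32142 = (1179 + 1/3671) - 32142 = 4328110/3671 - 32142 = -113665172/3671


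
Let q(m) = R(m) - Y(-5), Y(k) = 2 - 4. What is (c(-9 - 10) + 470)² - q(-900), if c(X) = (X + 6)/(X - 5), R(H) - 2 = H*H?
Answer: -339030455/576 ≈ -5.8859e+5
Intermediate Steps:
R(H) = 2 + H² (R(H) = 2 + H*H = 2 + H²)
Y(k) = -2
c(X) = (6 + X)/(-5 + X)
q(m) = 4 + m² (q(m) = (2 + m²) - 1*(-2) = (2 + m²) + 2 = 4 + m²)
(c(-9 - 10) + 470)² - q(-900) = ((6 + (-9 - 10))/(-5 + (-9 - 10)) + 470)² - (4 + (-900)²) = ((6 - 19)/(-5 - 19) + 470)² - (4 + 810000) = (-13/(-24) + 470)² - 1*810004 = (-1/24*(-13) + 470)² - 810004 = (13/24 + 470)² - 810004 = (11293/24)² - 810004 = 127531849/576 - 810004 = -339030455/576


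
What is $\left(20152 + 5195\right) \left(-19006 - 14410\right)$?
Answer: $-846995352$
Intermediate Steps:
$\left(20152 + 5195\right) \left(-19006 - 14410\right) = 25347 \left(-33416\right) = -846995352$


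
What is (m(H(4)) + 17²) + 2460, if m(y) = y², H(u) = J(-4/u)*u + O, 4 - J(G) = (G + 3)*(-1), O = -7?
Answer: 3038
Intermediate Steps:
J(G) = 7 + G (J(G) = 4 - (G + 3)*(-1) = 4 - (3 + G)*(-1) = 4 - (-3 - G) = 4 + (3 + G) = 7 + G)
H(u) = -7 + u*(7 - 4/u) (H(u) = (7 - 4/u)*u - 7 = u*(7 - 4/u) - 7 = -7 + u*(7 - 4/u))
(m(H(4)) + 17²) + 2460 = ((-11 + 7*4)² + 17²) + 2460 = ((-11 + 28)² + 289) + 2460 = (17² + 289) + 2460 = (289 + 289) + 2460 = 578 + 2460 = 3038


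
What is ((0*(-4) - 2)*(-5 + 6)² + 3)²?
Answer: 1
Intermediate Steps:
((0*(-4) - 2)*(-5 + 6)² + 3)² = ((0 - 2)*1² + 3)² = (-2*1 + 3)² = (-2 + 3)² = 1² = 1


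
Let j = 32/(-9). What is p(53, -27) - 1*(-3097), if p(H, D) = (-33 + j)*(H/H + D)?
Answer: 36427/9 ≈ 4047.4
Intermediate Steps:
j = -32/9 (j = 32*(-⅑) = -32/9 ≈ -3.5556)
p(H, D) = -329/9 - 329*D/9 (p(H, D) = (-33 - 32/9)*(H/H + D) = -329*(1 + D)/9 = -329/9 - 329*D/9)
p(53, -27) - 1*(-3097) = (-329/9 - 329/9*(-27)) - 1*(-3097) = (-329/9 + 987) + 3097 = 8554/9 + 3097 = 36427/9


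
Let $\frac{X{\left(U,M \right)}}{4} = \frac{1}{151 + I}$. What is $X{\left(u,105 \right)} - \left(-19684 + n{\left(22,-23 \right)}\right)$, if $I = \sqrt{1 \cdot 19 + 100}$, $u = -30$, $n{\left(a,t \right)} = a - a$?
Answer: $\frac{223236546}{11341} - \frac{2 \sqrt{119}}{11341} \approx 19684.0$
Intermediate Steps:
$n{\left(a,t \right)} = 0$
$I = \sqrt{119}$ ($I = \sqrt{19 + 100} = \sqrt{119} \approx 10.909$)
$X{\left(U,M \right)} = \frac{4}{151 + \sqrt{119}}$
$X{\left(u,105 \right)} - \left(-19684 + n{\left(22,-23 \right)}\right) = \left(\frac{302}{11341} - \frac{2 \sqrt{119}}{11341}\right) + \left(19684 - 0\right) = \left(\frac{302}{11341} - \frac{2 \sqrt{119}}{11341}\right) + \left(19684 + 0\right) = \left(\frac{302}{11341} - \frac{2 \sqrt{119}}{11341}\right) + 19684 = \frac{223236546}{11341} - \frac{2 \sqrt{119}}{11341}$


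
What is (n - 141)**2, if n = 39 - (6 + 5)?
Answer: 12769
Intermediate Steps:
n = 28 (n = 39 - 1*11 = 39 - 11 = 28)
(n - 141)**2 = (28 - 141)**2 = (-113)**2 = 12769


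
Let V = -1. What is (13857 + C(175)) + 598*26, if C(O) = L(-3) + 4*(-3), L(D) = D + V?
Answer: 29389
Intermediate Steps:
L(D) = -1 + D (L(D) = D - 1 = -1 + D)
C(O) = -16 (C(O) = (-1 - 3) + 4*(-3) = -4 - 12 = -16)
(13857 + C(175)) + 598*26 = (13857 - 16) + 598*26 = 13841 + 15548 = 29389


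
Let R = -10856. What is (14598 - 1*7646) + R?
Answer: -3904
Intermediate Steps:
(14598 - 1*7646) + R = (14598 - 1*7646) - 10856 = (14598 - 7646) - 10856 = 6952 - 10856 = -3904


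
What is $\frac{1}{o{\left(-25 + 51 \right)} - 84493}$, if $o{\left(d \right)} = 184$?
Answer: $- \frac{1}{84309} \approx -1.1861 \cdot 10^{-5}$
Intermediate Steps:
$\frac{1}{o{\left(-25 + 51 \right)} - 84493} = \frac{1}{184 - 84493} = \frac{1}{-84309} = - \frac{1}{84309}$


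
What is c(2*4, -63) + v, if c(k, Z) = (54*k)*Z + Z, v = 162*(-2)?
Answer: -27603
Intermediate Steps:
v = -324
c(k, Z) = Z + 54*Z*k (c(k, Z) = 54*Z*k + Z = Z + 54*Z*k)
c(2*4, -63) + v = -63*(1 + 54*(2*4)) - 324 = -63*(1 + 54*8) - 324 = -63*(1 + 432) - 324 = -63*433 - 324 = -27279 - 324 = -27603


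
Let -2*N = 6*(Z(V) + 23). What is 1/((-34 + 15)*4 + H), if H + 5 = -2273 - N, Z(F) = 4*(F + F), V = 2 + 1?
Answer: -1/2213 ≈ -0.00045188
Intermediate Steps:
V = 3
Z(F) = 8*F (Z(F) = 4*(2*F) = 8*F)
N = -141 (N = -3*(8*3 + 23) = -3*(24 + 23) = -3*47 = -½*282 = -141)
H = -2137 (H = -5 + (-2273 - 1*(-141)) = -5 + (-2273 + 141) = -5 - 2132 = -2137)
1/((-34 + 15)*4 + H) = 1/((-34 + 15)*4 - 2137) = 1/(-19*4 - 2137) = 1/(-76 - 2137) = 1/(-2213) = -1/2213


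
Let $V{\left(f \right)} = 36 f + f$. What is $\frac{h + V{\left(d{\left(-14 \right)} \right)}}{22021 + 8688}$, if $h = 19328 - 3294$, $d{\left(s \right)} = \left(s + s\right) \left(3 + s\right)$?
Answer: $\frac{27430}{30709} \approx 0.89322$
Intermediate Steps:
$d{\left(s \right)} = 2 s \left(3 + s\right)$
$V{\left(f \right)} = 37 f$
$h = 16034$ ($h = 19328 - 3294 = 16034$)
$\frac{h + V{\left(d{\left(-14 \right)} \right)}}{22021 + 8688} = \frac{16034 + 37 \cdot 2 \left(-14\right) \left(3 - 14\right)}{22021 + 8688} = \frac{16034 + 37 \cdot 2 \left(-14\right) \left(-11\right)}{30709} = \left(16034 + 37 \cdot 308\right) \frac{1}{30709} = \left(16034 + 11396\right) \frac{1}{30709} = 27430 \cdot \frac{1}{30709} = \frac{27430}{30709}$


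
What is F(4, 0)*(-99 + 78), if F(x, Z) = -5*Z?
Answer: 0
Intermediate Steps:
F(4, 0)*(-99 + 78) = (-5*0)*(-99 + 78) = 0*(-21) = 0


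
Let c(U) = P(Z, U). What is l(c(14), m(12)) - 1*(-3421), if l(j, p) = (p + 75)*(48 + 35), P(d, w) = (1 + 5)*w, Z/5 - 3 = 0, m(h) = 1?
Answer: 9729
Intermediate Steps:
Z = 15 (Z = 15 + 5*0 = 15 + 0 = 15)
P(d, w) = 6*w
c(U) = 6*U
l(j, p) = 6225 + 83*p (l(j, p) = (75 + p)*83 = 6225 + 83*p)
l(c(14), m(12)) - 1*(-3421) = (6225 + 83*1) - 1*(-3421) = (6225 + 83) + 3421 = 6308 + 3421 = 9729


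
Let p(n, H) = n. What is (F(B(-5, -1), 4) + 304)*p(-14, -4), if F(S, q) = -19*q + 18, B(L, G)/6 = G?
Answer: -3444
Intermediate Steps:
B(L, G) = 6*G
F(S, q) = 18 - 19*q
(F(B(-5, -1), 4) + 304)*p(-14, -4) = ((18 - 19*4) + 304)*(-14) = ((18 - 76) + 304)*(-14) = (-58 + 304)*(-14) = 246*(-14) = -3444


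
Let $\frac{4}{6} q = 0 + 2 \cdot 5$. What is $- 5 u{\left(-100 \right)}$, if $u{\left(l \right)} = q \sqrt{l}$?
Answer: $- 750 i \approx - 750.0 i$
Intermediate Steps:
$q = 15$ ($q = \frac{3 \left(0 + 2 \cdot 5\right)}{2} = \frac{3 \left(0 + 10\right)}{2} = \frac{3}{2} \cdot 10 = 15$)
$u{\left(l \right)} = 15 \sqrt{l}$
$- 5 u{\left(-100 \right)} = - 5 \cdot 15 \sqrt{-100} = - 5 \cdot 15 \cdot 10 i = - 5 \cdot 150 i = - 750 i$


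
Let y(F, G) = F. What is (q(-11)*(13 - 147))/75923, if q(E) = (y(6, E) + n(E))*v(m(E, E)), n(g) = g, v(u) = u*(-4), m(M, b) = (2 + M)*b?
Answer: -265320/75923 ≈ -3.4946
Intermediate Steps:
m(M, b) = b*(2 + M)
v(u) = -4*u
q(E) = -4*E*(2 + E)*(6 + E) (q(E) = (6 + E)*(-4*E*(2 + E)) = -4*E*(2 + E)*(6 + E))
(q(-11)*(13 - 147))/75923 = ((-4*(-11)*(2 - 11)*(6 - 11))*(13 - 147))/75923 = (-4*(-11)*(-9)*(-5)*(-134))*(1/75923) = (1980*(-134))*(1/75923) = -265320*1/75923 = -265320/75923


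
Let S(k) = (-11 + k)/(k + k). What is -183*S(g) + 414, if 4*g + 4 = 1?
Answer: -2039/2 ≈ -1019.5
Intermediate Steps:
g = -3/4 (g = -1 + (1/4)*1 = -1 + 1/4 = -3/4 ≈ -0.75000)
S(k) = (-11 + k)/(2*k) (S(k) = (-11 + k)/((2*k)) = (-11 + k)*(1/(2*k)) = (-11 + k)/(2*k))
-183*S(g) + 414 = -183*(-11 - 3/4)/(2*(-3/4)) + 414 = -183*(-4)*(-47)/(2*3*4) + 414 = -183*47/6 + 414 = -2867/2 + 414 = -2039/2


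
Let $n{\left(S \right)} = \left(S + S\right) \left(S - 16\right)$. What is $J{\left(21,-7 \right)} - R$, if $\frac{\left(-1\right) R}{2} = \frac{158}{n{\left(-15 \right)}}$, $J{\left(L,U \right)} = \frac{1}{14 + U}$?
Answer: $\frac{1571}{3255} \approx 0.48264$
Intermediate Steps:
$n{\left(S \right)} = 2 S \left(-16 + S\right)$
$R = - \frac{158}{465}$ ($R = - 2 \frac{158}{2 \left(-15\right) \left(-16 - 15\right)} = - 2 \frac{158}{2 \left(-15\right) \left(-31\right)} = - 2 \cdot \frac{158}{930} = - 2 \cdot 158 \cdot \frac{1}{930} = \left(-2\right) \frac{79}{465} = - \frac{158}{465} \approx -0.33979$)
$J{\left(21,-7 \right)} - R = \frac{1}{14 - 7} - - \frac{158}{465} = \frac{1}{7} + \frac{158}{465} = \frac{1571}{3255}$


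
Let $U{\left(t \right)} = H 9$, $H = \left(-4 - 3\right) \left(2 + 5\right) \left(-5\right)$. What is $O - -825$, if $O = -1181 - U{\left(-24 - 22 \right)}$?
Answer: $-2561$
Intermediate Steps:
$H = 245$ ($H = \left(-7\right) 7 \left(-5\right) = \left(-49\right) \left(-5\right) = 245$)
$U{\left(t \right)} = 2205$ ($U{\left(t \right)} = 245 \cdot 9 = 2205$)
$O = -3386$ ($O = -1181 - 2205 = -3386$)
$O - -825 = -3386 - -825 = -3386 + 825 = -2561$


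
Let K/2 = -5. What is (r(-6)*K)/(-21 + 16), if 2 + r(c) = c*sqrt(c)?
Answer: -4 - 12*I*sqrt(6) ≈ -4.0 - 29.394*I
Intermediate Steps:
K = -10 (K = 2*(-5) = -10)
r(c) = -2 + c**(3/2) (r(c) = -2 + c*sqrt(c) = -2 + c**(3/2))
(r(-6)*K)/(-21 + 16) = ((-2 + (-6)**(3/2))*(-10))/(-21 + 16) = ((-2 - 6*I*sqrt(6))*(-10))/(-5) = (20 + 60*I*sqrt(6))*(-1/5) = -4 - 12*I*sqrt(6)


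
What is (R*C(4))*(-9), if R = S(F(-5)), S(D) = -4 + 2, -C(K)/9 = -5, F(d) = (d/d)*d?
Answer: 810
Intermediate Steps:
F(d) = d (F(d) = 1*d = d)
C(K) = 45 (C(K) = -9*(-5) = 45)
S(D) = -2
R = -2
(R*C(4))*(-9) = -2*45*(-9) = -90*(-9) = 810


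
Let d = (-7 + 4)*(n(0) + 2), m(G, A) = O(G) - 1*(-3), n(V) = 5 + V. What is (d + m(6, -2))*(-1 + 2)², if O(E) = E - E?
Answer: -18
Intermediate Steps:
O(E) = 0
m(G, A) = 3 (m(G, A) = 0 - 1*(-3) = 0 + 3 = 3)
d = -21 (d = (-7 + 4)*((5 + 0) + 2) = -3*(5 + 2) = -3*7 = -21)
(d + m(6, -2))*(-1 + 2)² = (-21 + 3)*(-1 + 2)² = -18*1² = -18*1 = -18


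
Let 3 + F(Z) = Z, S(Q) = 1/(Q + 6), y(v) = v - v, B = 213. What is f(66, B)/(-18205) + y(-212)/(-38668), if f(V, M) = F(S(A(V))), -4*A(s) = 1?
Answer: 13/83743 ≈ 0.00015524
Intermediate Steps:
y(v) = 0
A(s) = -¼ (A(s) = -¼*1 = -¼)
S(Q) = 1/(6 + Q)
F(Z) = -3 + Z
f(V, M) = -65/23 (f(V, M) = -3 + 1/(6 - ¼) = -3 + 1/(23/4) = -3 + 4/23 = -65/23)
f(66, B)/(-18205) + y(-212)/(-38668) = -65/23/(-18205) + 0/(-38668) = -65/23*(-1/18205) + 0*(-1/38668) = 13/83743 + 0 = 13/83743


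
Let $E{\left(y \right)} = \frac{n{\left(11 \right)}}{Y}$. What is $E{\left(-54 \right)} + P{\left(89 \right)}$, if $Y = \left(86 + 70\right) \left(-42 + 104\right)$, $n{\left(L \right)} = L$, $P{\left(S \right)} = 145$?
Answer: $\frac{1402451}{9672} \approx 145.0$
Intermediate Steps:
$Y = 9672$ ($Y = 156 \cdot 62 = 9672$)
$E{\left(y \right)} = \frac{11}{9672}$
$E{\left(-54 \right)} + P{\left(89 \right)} = \frac{11}{9672} + 145 = \frac{1402451}{9672}$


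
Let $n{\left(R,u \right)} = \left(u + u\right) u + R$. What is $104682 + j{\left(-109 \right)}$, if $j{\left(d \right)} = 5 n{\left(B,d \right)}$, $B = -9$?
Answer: $223447$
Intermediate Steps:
$n{\left(R,u \right)} = R + 2 u^{2}$ ($n{\left(R,u \right)} = 2 u u + R = 2 u^{2} + R = R + 2 u^{2}$)
$j{\left(d \right)} = -45 + 10 d^{2}$ ($j{\left(d \right)} = 5 \left(-9 + 2 d^{2}\right) = -45 + 10 d^{2}$)
$104682 + j{\left(-109 \right)} = 104682 - \left(45 - 10 \left(-109\right)^{2}\right) = 104682 + \left(-45 + 10 \cdot 11881\right) = 104682 + \left(-45 + 118810\right) = 104682 + 118765 = 223447$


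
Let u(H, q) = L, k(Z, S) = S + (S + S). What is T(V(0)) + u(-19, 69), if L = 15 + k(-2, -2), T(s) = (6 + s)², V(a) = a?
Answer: 45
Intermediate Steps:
k(Z, S) = 3*S (k(Z, S) = S + 2*S = 3*S)
L = 9 (L = 15 + 3*(-2) = 15 - 6 = 9)
u(H, q) = 9
T(V(0)) + u(-19, 69) = (6 + 0)² + 9 = 6² + 9 = 36 + 9 = 45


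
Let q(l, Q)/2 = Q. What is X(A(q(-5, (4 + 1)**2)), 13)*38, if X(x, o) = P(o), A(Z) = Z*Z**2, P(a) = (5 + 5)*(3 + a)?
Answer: 6080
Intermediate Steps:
q(l, Q) = 2*Q
P(a) = 30 + 10*a (P(a) = 10*(3 + a) = 30 + 10*a)
A(Z) = Z**3
X(x, o) = 30 + 10*o
X(A(q(-5, (4 + 1)**2)), 13)*38 = (30 + 10*13)*38 = (30 + 130)*38 = 160*38 = 6080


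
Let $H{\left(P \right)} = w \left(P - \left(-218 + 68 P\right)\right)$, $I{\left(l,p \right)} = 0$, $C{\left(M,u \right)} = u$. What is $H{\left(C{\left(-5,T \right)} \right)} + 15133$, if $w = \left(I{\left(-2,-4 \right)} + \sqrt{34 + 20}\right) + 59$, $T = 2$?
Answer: $20089 + 252 \sqrt{6} \approx 20706.0$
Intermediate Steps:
$w = 59 + 3 \sqrt{6}$ ($w = \left(0 + \sqrt{34 + 20}\right) + 59 = \left(0 + \sqrt{54}\right) + 59 = \left(0 + 3 \sqrt{6}\right) + 59 = 3 \sqrt{6} + 59 = 59 + 3 \sqrt{6} \approx 66.349$)
$H{\left(P \right)} = \left(59 + 3 \sqrt{6}\right) \left(218 - 67 P\right)$ ($H{\left(P \right)} = \left(59 + 3 \sqrt{6}\right) \left(P - \left(-218 + 68 P\right)\right) = \left(59 + 3 \sqrt{6}\right) \left(218 - 67 P\right)$)
$H{\left(C{\left(-5,T \right)} \right)} + 15133 = - \left(-218 + 67 \cdot 2\right) \left(59 + 3 \sqrt{6}\right) + 15133 = - \left(-218 + 134\right) \left(59 + 3 \sqrt{6}\right) + 15133 = \left(-1\right) \left(-84\right) \left(59 + 3 \sqrt{6}\right) + 15133 = \left(4956 + 252 \sqrt{6}\right) + 15133 = 20089 + 252 \sqrt{6}$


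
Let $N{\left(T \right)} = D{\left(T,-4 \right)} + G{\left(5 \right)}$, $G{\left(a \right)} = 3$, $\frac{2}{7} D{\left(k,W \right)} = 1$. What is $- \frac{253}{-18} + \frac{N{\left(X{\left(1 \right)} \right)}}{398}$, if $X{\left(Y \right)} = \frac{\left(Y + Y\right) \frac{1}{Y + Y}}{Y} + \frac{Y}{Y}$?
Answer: $\frac{100811}{7164} \approx 14.072$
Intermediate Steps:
$D{\left(k,W \right)} = \frac{7}{2}$ ($D{\left(k,W \right)} = \frac{7}{2} \cdot 1 = \frac{7}{2}$)
$X{\left(Y \right)} = 1 + \frac{1}{Y}$ ($X{\left(Y \right)} = \frac{2 Y \frac{1}{2 Y}}{Y} + 1 = 1 \frac{1}{Y} + 1 = \frac{1}{Y} + 1 = 1 + \frac{1}{Y}$)
$N{\left(T \right)} = \frac{13}{2}$ ($N{\left(T \right)} = \frac{7}{2} + 3 = \frac{13}{2}$)
$- \frac{253}{-18} + \frac{N{\left(X{\left(1 \right)} \right)}}{398} = - \frac{253}{-18} + \frac{13}{2 \cdot 398} = \left(-253\right) \left(- \frac{1}{18}\right) + \frac{13}{2} \cdot \frac{1}{398} = \frac{253}{18} + \frac{13}{796} = \frac{100811}{7164}$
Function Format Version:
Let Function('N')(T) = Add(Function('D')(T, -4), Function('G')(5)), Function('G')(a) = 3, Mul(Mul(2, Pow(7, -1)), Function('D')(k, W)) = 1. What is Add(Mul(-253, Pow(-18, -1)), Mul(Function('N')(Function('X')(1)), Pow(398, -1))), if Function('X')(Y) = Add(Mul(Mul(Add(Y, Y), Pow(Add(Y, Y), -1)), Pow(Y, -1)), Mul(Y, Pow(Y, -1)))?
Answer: Rational(100811, 7164) ≈ 14.072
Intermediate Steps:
Function('D')(k, W) = Rational(7, 2) (Function('D')(k, W) = Mul(Rational(7, 2), 1) = Rational(7, 2))
Function('X')(Y) = Add(1, Pow(Y, -1)) (Function('X')(Y) = Add(Mul(Mul(Mul(2, Y), Pow(Mul(2, Y), -1)), Pow(Y, -1)), 1) = Add(Mul(Mul(Mul(2, Y), Mul(Rational(1, 2), Pow(Y, -1))), Pow(Y, -1)), 1) = Add(Mul(1, Pow(Y, -1)), 1) = Add(Pow(Y, -1), 1) = Add(1, Pow(Y, -1)))
Function('N')(T) = Rational(13, 2) (Function('N')(T) = Add(Rational(7, 2), 3) = Rational(13, 2))
Add(Mul(-253, Pow(-18, -1)), Mul(Function('N')(Function('X')(1)), Pow(398, -1))) = Add(Mul(-253, Pow(-18, -1)), Mul(Rational(13, 2), Pow(398, -1))) = Add(Mul(-253, Rational(-1, 18)), Mul(Rational(13, 2), Rational(1, 398))) = Add(Rational(253, 18), Rational(13, 796)) = Rational(100811, 7164)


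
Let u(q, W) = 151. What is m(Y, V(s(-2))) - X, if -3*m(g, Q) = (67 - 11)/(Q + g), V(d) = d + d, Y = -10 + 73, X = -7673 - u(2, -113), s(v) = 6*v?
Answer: 915352/117 ≈ 7823.5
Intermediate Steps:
X = -7824 (X = -7673 - 1*151 = -7673 - 151 = -7824)
Y = 63
V(d) = 2*d
m(g, Q) = -56/(3*(Q + g)) (m(g, Q) = -(67 - 11)/(3*(Q + g)) = -56/(3*(Q + g)))
m(Y, V(s(-2))) - X = -56/(3*(2*(6*(-2))) + 3*63) - 1*(-7824) = -56/(3*(2*(-12)) + 189) + 7824 = -56/(3*(-24) + 189) + 7824 = -56/(-72 + 189) + 7824 = -56/117 + 7824 = 915352/117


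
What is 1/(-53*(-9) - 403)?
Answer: 1/74 ≈ 0.013514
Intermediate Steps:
1/(-53*(-9) - 403) = 1/(477 - 403) = 1/74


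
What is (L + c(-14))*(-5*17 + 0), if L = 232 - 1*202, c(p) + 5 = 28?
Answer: -4505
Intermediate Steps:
c(p) = 23 (c(p) = -5 + 28 = 23)
L = 30 (L = 232 - 202 = 30)
(L + c(-14))*(-5*17 + 0) = (30 + 23)*(-5*17 + 0) = 53*(-85 + 0) = 53*(-85) = -4505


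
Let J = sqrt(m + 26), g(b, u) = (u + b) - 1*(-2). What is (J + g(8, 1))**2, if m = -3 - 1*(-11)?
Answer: (11 + sqrt(34))**2 ≈ 283.28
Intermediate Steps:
m = 8 (m = -3 + 11 = 8)
g(b, u) = 2 + b + u (g(b, u) = (b + u) + 2 = 2 + b + u)
J = sqrt(34) (J = sqrt(8 + 26) = sqrt(34) ≈ 5.8309)
(J + g(8, 1))**2 = (sqrt(34) + (2 + 8 + 1))**2 = (sqrt(34) + 11)**2 = (11 + sqrt(34))**2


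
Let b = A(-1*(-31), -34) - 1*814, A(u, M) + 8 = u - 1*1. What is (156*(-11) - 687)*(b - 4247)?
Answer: 12108717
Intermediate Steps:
A(u, M) = -9 + u (A(u, M) = -8 + (u - 1*1) = -8 + (u - 1) = -8 + (-1 + u) = -9 + u)
b = -792 (b = (-9 - 1*(-31)) - 1*814 = (-9 + 31) - 814 = 22 - 814 = -792)
(156*(-11) - 687)*(b - 4247) = (156*(-11) - 687)*(-792 - 4247) = (-1716 - 687)*(-5039) = -2403*(-5039) = 12108717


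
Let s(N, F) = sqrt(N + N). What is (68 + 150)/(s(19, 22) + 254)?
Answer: 27686/32239 - 109*sqrt(38)/32239 ≈ 0.83793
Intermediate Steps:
s(N, F) = sqrt(2)*sqrt(N) (s(N, F) = sqrt(2*N) = sqrt(2)*sqrt(N))
(68 + 150)/(s(19, 22) + 254) = (68 + 150)/(sqrt(2)*sqrt(19) + 254) = 218/(sqrt(38) + 254) = 218/(254 + sqrt(38))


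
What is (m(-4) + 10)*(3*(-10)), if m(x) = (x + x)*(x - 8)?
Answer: -3180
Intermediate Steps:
m(x) = 2*x*(-8 + x) (m(x) = (2*x)*(-8 + x) = 2*x*(-8 + x))
(m(-4) + 10)*(3*(-10)) = (2*(-4)*(-8 - 4) + 10)*(3*(-10)) = (2*(-4)*(-12) + 10)*(-30) = (96 + 10)*(-30) = 106*(-30) = -3180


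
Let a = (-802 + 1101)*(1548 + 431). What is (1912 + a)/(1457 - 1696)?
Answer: -593633/239 ≈ -2483.8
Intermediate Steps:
a = 591721 (a = 299*1979 = 591721)
(1912 + a)/(1457 - 1696) = (1912 + 591721)/(1457 - 1696) = 593633/(-239) = 593633*(-1/239) = -593633/239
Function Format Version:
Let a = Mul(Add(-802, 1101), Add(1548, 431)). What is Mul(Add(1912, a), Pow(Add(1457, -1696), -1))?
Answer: Rational(-593633, 239) ≈ -2483.8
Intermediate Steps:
a = 591721 (a = Mul(299, 1979) = 591721)
Mul(Add(1912, a), Pow(Add(1457, -1696), -1)) = Mul(Add(1912, 591721), Pow(Add(1457, -1696), -1)) = Mul(593633, Pow(-239, -1)) = Mul(593633, Rational(-1, 239)) = Rational(-593633, 239)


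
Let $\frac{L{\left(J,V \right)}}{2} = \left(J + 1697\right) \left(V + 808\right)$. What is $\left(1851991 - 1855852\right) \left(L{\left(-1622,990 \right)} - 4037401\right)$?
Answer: $14547093561$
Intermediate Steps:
$L{\left(J,V \right)} = 2 \left(808 + V\right) \left(1697 + J\right)$ ($L{\left(J,V \right)} = 2 \left(J + 1697\right) \left(V + 808\right) = 2 \left(1697 + J\right) \left(808 + V\right) = 2 \left(808 + V\right) \left(1697 + J\right)$)
$\left(1851991 - 1855852\right) \left(L{\left(-1622,990 \right)} - 4037401\right) = \left(1851991 - 1855852\right) \left(\left(2742352 + 1616 \left(-1622\right) + 3394 \cdot 990 + 2 \left(-1622\right) 990\right) - 4037401\right) = - 3861 \left(\left(2742352 - 2621152 + 3360060 - 3211560\right) - 4037401\right) = - 3861 \left(269700 - 4037401\right) = \left(-3861\right) \left(-3767701\right) = 14547093561$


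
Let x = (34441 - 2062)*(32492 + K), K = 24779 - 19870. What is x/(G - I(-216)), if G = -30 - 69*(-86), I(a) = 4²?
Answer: 1211006979/5888 ≈ 2.0567e+5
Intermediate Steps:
I(a) = 16
K = 4909
G = 5904 (G = -30 + 5934 = 5904)
x = 1211006979 (x = (34441 - 2062)*(32492 + 4909) = 32379*37401 = 1211006979)
x/(G - I(-216)) = 1211006979/(5904 - 1*16) = 1211006979/(5904 - 16) = 1211006979/5888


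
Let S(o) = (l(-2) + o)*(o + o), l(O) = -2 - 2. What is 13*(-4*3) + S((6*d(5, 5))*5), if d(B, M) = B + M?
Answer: 177444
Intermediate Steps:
l(O) = -4
S(o) = 2*o*(-4 + o) (S(o) = (-4 + o)*(o + o) = (-4 + o)*(2*o) = 2*o*(-4 + o))
13*(-4*3) + S((6*d(5, 5))*5) = 13*(-4*3) + 2*((6*(5 + 5))*5)*(-4 + (6*(5 + 5))*5) = 13*(-12) + 2*((6*10)*5)*(-4 + (6*10)*5) = -156 + 2*(60*5)*(-4 + 60*5) = -156 + 2*300*(-4 + 300) = -156 + 2*300*296 = -156 + 177600 = 177444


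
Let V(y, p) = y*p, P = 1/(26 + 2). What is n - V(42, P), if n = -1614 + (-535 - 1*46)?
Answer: -4393/2 ≈ -2196.5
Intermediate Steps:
n = -2195 (n = -1614 + (-535 - 46) = -1614 - 581 = -2195)
P = 1/28 ≈ 0.035714
V(y, p) = p*y
n - V(42, P) = -2195 - 42/28 = -2195 - 1*3/2 = -2195 - 3/2 = -4393/2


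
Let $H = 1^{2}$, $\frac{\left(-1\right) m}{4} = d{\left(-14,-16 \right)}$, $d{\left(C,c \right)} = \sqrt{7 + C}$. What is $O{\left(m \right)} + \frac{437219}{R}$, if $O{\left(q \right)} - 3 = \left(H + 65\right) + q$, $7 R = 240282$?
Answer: $\frac{2805713}{34326} - 4 i \sqrt{7} \approx 81.737 - 10.583 i$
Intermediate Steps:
$R = 34326$ ($R = \frac{1}{7} \cdot 240282 = 34326$)
$m = - 4 i \sqrt{7}$ ($m = - 4 \sqrt{7 - 14} = - 4 \sqrt{-7} = - 4 i \sqrt{7} \approx - 10.583 i$)
$H = 1$
$O{\left(q \right)} = 69 + q$ ($O{\left(q \right)} = 3 + \left(\left(1 + 65\right) + q\right) = 3 + \left(66 + q\right) = 69 + q$)
$O{\left(m \right)} + \frac{437219}{R} = \left(69 - 4 i \sqrt{7}\right) + \frac{437219}{34326} = \frac{2805713}{34326} - 4 i \sqrt{7}$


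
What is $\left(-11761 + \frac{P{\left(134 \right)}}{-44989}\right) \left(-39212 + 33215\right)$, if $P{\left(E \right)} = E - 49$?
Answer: $\frac{3173106936858}{44989} \approx 7.0531 \cdot 10^{7}$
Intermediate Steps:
$P{\left(E \right)} = -49 + E$
$\left(-11761 + \frac{P{\left(134 \right)}}{-44989}\right) \left(-39212 + 33215\right) = \left(-11761 + \frac{-49 + 134}{-44989}\right) \left(-39212 + 33215\right) = \left(-11761 + 85 \left(- \frac{1}{44989}\right)\right) \left(-5997\right) = \left(-11761 - \frac{85}{44989}\right) \left(-5997\right) = \left(- \frac{529115714}{44989}\right) \left(-5997\right) = \frac{3173106936858}{44989}$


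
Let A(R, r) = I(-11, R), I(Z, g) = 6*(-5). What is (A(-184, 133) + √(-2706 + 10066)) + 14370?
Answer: 14340 + 8*√115 ≈ 14426.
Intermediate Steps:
I(Z, g) = -30
A(R, r) = -30
(A(-184, 133) + √(-2706 + 10066)) + 14370 = (-30 + √(-2706 + 10066)) + 14370 = (-30 + √7360) + 14370 = (-30 + 8*√115) + 14370 = 14340 + 8*√115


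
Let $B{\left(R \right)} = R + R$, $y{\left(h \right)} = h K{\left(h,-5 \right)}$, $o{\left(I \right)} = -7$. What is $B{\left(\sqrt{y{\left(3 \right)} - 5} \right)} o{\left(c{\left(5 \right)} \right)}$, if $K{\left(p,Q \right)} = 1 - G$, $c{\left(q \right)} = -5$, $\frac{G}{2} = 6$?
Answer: $- 14 i \sqrt{38} \approx - 86.302 i$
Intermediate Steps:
$G = 12$ ($G = 2 \cdot 6 = 12$)
$K{\left(p,Q \right)} = -11$ ($K{\left(p,Q \right)} = 1 - 12 = -11$)
$y{\left(h \right)} = - 11 h$ ($y{\left(h \right)} = h \left(-11\right) = - 11 h$)
$B{\left(R \right)} = 2 R$
$B{\left(\sqrt{y{\left(3 \right)} - 5} \right)} o{\left(c{\left(5 \right)} \right)} = 2 \sqrt{\left(-11\right) 3 - 5} \left(-7\right) = 2 \sqrt{-33 - 5} \left(-7\right) = 2 \sqrt{-38} \left(-7\right) = 2 i \sqrt{38} \left(-7\right) = - 14 i \sqrt{38}$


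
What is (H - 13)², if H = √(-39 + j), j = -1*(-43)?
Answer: 121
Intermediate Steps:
j = 43
H = 2 (H = √(-39 + 43) = √4 = 2)
(H - 13)² = (2 - 13)² = (-11)² = 121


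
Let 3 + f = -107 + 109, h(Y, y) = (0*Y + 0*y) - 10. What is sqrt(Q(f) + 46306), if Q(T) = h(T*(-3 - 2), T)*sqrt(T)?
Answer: sqrt(46306 - 10*I) ≈ 215.19 - 0.023*I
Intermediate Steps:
h(Y, y) = -10 (h(Y, y) = (0 + 0) - 10 = 0 - 10 = -10)
f = -1 (f = -3 + (-107 + 109) = -3 + 2 = -1)
Q(T) = -10*sqrt(T)
sqrt(Q(f) + 46306) = sqrt(-10*I + 46306) = sqrt(46306 - 10*I)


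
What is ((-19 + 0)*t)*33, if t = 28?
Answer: -17556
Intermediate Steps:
((-19 + 0)*t)*33 = ((-19 + 0)*28)*33 = -19*28*33 = -532*33 = -17556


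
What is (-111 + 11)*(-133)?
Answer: 13300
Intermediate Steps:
(-111 + 11)*(-133) = -100*(-133) = 13300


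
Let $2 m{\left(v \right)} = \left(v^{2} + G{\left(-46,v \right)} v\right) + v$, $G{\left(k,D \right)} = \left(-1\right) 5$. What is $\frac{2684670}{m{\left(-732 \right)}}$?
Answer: $\frac{447445}{44896} \approx 9.9662$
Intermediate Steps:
$G{\left(k,D \right)} = -5$
$m{\left(v \right)} = \frac{v^{2}}{2} - 2 v$ ($m{\left(v \right)} = \frac{\left(v^{2} - 5 v\right) + v}{2} = \frac{v^{2} - 4 v}{2} = \frac{v^{2}}{2} - 2 v$)
$\frac{2684670}{m{\left(-732 \right)}} = \frac{2684670}{\frac{1}{2} \left(-732\right) \left(-4 - 732\right)} = \frac{2684670}{\frac{1}{2} \left(-732\right) \left(-736\right)} = \frac{2684670}{269376} = 2684670 \cdot \frac{1}{269376} = \frac{447445}{44896}$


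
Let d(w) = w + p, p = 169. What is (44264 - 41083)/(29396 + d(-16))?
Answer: 3181/29549 ≈ 0.10765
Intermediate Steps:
d(w) = 169 + w (d(w) = w + 169 = 169 + w)
(44264 - 41083)/(29396 + d(-16)) = (44264 - 41083)/(29396 + (169 - 16)) = 3181/(29396 + 153) = 3181/29549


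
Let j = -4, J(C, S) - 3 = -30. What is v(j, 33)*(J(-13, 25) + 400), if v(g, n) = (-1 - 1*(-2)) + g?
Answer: -1119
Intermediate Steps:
J(C, S) = -27 (J(C, S) = 3 - 30 = -27)
v(g, n) = 1 + g (v(g, n) = (-1 + 2) + g = 1 + g)
v(j, 33)*(J(-13, 25) + 400) = (1 - 4)*(-27 + 400) = -3*373 = -1119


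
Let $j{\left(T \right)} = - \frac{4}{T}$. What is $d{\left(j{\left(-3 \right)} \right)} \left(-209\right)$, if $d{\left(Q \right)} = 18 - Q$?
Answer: $- \frac{10450}{3} \approx -3483.3$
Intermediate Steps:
$d{\left(j{\left(-3 \right)} \right)} \left(-209\right) = \left(18 - - \frac{4}{-3}\right) \left(-209\right) = \left(18 - \left(-4\right) \left(- \frac{1}{3}\right)\right) \left(-209\right) = \left(18 - \frac{4}{3}\right) \left(-209\right) = \frac{50}{3} \left(-209\right) = - \frac{10450}{3}$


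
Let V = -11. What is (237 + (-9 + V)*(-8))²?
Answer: 157609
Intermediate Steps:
(237 + (-9 + V)*(-8))² = (237 + (-9 - 11)*(-8))² = (237 - 20*(-8))² = (237 + 160)² = 397² = 157609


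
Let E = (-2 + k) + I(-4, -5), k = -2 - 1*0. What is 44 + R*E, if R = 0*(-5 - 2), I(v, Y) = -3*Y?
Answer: 44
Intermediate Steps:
k = -2 (k = -2 + 0 = -2)
E = 11 (E = (-2 - 2) - 3*(-5) = -4 + 15 = 11)
R = 0 (R = 0*(-7) = 0)
44 + R*E = 44 + 0*11 = 44 + 0 = 44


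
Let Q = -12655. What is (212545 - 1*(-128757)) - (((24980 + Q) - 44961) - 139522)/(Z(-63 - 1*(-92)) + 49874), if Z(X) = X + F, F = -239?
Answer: 8475297343/24832 ≈ 3.4131e+5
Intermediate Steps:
Z(X) = -239 + X (Z(X) = X - 239 = -239 + X)
(212545 - 1*(-128757)) - (((24980 + Q) - 44961) - 139522)/(Z(-63 - 1*(-92)) + 49874) = (212545 - 1*(-128757)) - (((24980 - 12655) - 44961) - 139522)/((-239 + (-63 - 1*(-92))) + 49874) = (212545 + 128757) - ((12325 - 44961) - 139522)/((-239 + (-63 + 92)) + 49874) = 341302 - (-32636 - 139522)/((-239 + 29) + 49874) = 341302 - (-172158)/(-210 + 49874) = 341302 - (-172158)/49664 = 341302 - 1*(-86079/24832) = 341302 + 86079/24832 = 8475297343/24832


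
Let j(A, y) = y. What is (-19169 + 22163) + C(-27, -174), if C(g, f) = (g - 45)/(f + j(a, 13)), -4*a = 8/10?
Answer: 482106/161 ≈ 2994.4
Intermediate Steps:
a = -1/5 (a = -2/10 = -1/4*4/5 = -1/5 ≈ -0.20000)
C(g, f) = (-45 + g)/(13 + f) (C(g, f) = (g - 45)/(f + 13) = (-45 + g)/(13 + f))
(-19169 + 22163) + C(-27, -174) = (-19169 + 22163) + (-45 - 27)/(13 - 174) = 2994 - 72/(-161) = 2994 - 1/161*(-72) = 2994 + 72/161 = 482106/161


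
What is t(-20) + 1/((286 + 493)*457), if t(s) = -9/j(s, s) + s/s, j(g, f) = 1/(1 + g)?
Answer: 61232517/356003 ≈ 172.00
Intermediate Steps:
t(s) = -8 - 9*s (t(s) = -(9 + 9*s) + s/s = -9*(1 + s) + 1 = (-9 - 9*s) + 1 = -8 - 9*s)
t(-20) + 1/((286 + 493)*457) = (-8 - 9*(-20)) + 1/((286 + 493)*457) = (-8 + 180) + (1/457)/779 = 172 + (1/779)*(1/457) = 172 + 1/356003 = 61232517/356003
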